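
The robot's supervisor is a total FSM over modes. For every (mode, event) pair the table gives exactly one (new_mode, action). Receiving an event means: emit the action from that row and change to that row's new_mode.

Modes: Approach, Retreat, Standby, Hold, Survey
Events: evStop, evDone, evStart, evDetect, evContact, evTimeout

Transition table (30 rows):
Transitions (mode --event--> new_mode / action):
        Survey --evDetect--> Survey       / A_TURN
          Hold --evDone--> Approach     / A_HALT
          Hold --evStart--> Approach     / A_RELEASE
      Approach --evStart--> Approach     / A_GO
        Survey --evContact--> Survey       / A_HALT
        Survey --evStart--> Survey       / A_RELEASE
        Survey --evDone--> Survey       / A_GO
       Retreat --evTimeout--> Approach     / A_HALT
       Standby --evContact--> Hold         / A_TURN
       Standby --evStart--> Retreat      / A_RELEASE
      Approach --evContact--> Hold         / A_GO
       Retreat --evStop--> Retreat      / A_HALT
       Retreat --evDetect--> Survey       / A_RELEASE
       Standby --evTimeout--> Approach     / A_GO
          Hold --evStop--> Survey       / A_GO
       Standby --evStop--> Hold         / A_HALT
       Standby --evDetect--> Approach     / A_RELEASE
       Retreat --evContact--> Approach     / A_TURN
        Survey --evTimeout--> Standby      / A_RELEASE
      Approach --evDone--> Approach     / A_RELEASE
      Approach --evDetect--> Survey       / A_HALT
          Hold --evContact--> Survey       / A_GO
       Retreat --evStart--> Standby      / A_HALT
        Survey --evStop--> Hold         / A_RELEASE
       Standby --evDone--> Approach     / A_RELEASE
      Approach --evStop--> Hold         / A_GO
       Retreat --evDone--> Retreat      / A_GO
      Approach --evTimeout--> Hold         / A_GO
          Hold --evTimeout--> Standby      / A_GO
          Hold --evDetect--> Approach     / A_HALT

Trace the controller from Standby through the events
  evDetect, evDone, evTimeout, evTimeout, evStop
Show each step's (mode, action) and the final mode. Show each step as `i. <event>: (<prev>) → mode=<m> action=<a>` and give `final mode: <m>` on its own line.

final mode: Hold

1. evDetect: (Standby) → mode=Approach action=A_RELEASE
2. evDone: (Approach) → mode=Approach action=A_RELEASE
3. evTimeout: (Approach) → mode=Hold action=A_GO
4. evTimeout: (Hold) → mode=Standby action=A_GO
5. evStop: (Standby) → mode=Hold action=A_HALT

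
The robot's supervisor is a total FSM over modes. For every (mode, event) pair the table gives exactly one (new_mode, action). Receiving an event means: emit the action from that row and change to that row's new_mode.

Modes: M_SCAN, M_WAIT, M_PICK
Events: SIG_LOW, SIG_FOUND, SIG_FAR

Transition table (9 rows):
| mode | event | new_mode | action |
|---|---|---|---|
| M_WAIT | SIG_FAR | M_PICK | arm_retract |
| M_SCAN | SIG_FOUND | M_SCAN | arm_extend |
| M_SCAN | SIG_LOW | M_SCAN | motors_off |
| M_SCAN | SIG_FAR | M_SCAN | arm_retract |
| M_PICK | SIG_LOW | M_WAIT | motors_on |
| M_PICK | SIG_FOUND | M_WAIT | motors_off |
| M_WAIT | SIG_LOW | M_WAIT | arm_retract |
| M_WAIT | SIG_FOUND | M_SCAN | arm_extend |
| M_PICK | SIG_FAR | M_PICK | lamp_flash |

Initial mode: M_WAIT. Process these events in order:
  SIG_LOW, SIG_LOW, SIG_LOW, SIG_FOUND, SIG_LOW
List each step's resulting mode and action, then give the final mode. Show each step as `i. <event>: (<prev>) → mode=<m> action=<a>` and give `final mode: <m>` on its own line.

1. SIG_LOW: (M_WAIT) → mode=M_WAIT action=arm_retract
2. SIG_LOW: (M_WAIT) → mode=M_WAIT action=arm_retract
3. SIG_LOW: (M_WAIT) → mode=M_WAIT action=arm_retract
4. SIG_FOUND: (M_WAIT) → mode=M_SCAN action=arm_extend
5. SIG_LOW: (M_SCAN) → mode=M_SCAN action=motors_off

final mode: M_SCAN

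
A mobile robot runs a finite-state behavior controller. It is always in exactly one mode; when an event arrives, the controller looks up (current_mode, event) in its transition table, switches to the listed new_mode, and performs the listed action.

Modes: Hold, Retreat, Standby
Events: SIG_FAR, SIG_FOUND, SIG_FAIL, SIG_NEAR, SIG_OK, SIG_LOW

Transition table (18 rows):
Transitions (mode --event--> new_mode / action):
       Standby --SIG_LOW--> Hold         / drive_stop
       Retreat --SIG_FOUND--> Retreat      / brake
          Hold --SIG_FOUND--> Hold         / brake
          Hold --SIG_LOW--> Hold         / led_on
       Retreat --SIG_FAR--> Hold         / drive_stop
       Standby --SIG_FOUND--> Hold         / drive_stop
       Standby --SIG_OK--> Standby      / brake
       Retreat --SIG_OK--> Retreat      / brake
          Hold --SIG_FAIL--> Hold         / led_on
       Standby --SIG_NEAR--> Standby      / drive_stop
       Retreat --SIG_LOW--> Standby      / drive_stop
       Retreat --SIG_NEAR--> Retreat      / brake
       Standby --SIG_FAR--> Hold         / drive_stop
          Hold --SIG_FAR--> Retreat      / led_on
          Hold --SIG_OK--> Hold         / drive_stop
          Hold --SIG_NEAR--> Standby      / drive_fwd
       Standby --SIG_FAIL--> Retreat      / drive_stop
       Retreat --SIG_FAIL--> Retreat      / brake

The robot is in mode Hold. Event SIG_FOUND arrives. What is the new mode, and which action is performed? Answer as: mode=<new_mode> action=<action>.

current mode = Hold; filter table to that mode:
  (Hold, SIG_FOUND) → (Hold, brake)  ← event matches
  (Hold, SIG_LOW) → (Hold, led_on)
  (Hold, SIG_FAIL) → (Hold, led_on)
  (Hold, SIG_FAR) → (Retreat, led_on)
  (Hold, SIG_OK) → (Hold, drive_stop)
  (Hold, SIG_NEAR) → (Standby, drive_fwd)
event = SIG_FOUND selects (Hold, brake)

mode=Hold action=brake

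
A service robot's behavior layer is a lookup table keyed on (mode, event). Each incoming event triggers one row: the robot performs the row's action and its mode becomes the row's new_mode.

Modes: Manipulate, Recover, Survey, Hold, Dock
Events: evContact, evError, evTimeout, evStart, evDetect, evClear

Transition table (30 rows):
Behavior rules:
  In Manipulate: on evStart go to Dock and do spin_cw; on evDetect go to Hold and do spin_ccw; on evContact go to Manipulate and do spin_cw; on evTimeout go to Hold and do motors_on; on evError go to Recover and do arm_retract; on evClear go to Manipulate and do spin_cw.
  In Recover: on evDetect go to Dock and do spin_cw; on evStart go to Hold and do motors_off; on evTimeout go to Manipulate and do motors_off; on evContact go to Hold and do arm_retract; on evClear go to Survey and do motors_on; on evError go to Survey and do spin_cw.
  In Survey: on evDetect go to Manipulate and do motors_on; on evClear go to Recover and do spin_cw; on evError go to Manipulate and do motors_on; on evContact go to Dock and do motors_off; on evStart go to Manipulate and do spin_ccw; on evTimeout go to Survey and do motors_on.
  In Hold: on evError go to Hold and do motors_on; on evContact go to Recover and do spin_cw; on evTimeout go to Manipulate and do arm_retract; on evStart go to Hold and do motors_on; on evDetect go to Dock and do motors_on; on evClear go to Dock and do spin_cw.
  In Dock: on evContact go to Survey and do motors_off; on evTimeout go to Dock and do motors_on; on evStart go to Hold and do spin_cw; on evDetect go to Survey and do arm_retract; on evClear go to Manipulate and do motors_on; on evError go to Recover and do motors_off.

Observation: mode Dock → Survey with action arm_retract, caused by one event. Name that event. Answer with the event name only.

try evContact: (Dock, evContact) → (Survey, motors_off)
try evError: (Dock, evError) → (Recover, motors_off)
try evTimeout: (Dock, evTimeout) → (Dock, motors_on)
try evStart: (Dock, evStart) → (Hold, spin_cw)
try evDetect: (Dock, evDetect) → (Survey, arm_retract)  ← matches
try evClear: (Dock, evClear) → (Manipulate, motors_on)

evDetect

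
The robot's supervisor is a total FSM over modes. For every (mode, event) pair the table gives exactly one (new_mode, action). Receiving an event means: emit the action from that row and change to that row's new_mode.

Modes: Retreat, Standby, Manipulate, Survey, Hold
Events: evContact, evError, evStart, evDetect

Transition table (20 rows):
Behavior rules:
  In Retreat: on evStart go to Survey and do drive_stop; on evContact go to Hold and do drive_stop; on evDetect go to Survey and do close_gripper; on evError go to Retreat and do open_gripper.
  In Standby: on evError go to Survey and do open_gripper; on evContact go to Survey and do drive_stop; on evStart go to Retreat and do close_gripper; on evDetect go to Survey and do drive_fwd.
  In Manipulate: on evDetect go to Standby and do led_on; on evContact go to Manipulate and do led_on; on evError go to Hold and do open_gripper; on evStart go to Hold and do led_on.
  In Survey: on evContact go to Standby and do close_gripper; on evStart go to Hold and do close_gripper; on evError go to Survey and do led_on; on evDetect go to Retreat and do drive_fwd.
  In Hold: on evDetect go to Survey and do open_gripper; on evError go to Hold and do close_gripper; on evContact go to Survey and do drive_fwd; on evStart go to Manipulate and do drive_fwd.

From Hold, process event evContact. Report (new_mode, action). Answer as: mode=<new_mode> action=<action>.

current mode = Hold; filter table to that mode:
  (Hold, evDetect) → (Survey, open_gripper)
  (Hold, evError) → (Hold, close_gripper)
  (Hold, evContact) → (Survey, drive_fwd)  ← event matches
  (Hold, evStart) → (Manipulate, drive_fwd)
event = evContact selects (Survey, drive_fwd)

mode=Survey action=drive_fwd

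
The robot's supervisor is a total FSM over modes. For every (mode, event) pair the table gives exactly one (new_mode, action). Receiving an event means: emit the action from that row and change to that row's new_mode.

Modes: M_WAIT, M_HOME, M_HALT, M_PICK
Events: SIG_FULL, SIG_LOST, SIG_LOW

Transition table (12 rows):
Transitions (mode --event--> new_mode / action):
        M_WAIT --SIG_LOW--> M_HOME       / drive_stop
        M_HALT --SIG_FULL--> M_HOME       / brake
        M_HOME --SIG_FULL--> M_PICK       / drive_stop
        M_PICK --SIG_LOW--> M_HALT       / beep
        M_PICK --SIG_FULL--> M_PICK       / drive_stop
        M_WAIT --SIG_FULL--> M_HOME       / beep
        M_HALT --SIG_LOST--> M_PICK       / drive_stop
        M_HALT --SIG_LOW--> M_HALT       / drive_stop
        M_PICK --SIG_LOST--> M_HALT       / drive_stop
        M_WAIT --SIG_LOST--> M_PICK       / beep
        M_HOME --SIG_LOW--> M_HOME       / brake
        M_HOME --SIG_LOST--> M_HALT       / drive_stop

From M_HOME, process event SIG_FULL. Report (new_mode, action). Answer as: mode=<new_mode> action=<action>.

mode=M_PICK action=drive_stop

current mode = M_HOME; filter table to that mode:
  (M_HOME, SIG_FULL) → (M_PICK, drive_stop)  ← event matches
  (M_HOME, SIG_LOW) → (M_HOME, brake)
  (M_HOME, SIG_LOST) → (M_HALT, drive_stop)
event = SIG_FULL selects (M_PICK, drive_stop)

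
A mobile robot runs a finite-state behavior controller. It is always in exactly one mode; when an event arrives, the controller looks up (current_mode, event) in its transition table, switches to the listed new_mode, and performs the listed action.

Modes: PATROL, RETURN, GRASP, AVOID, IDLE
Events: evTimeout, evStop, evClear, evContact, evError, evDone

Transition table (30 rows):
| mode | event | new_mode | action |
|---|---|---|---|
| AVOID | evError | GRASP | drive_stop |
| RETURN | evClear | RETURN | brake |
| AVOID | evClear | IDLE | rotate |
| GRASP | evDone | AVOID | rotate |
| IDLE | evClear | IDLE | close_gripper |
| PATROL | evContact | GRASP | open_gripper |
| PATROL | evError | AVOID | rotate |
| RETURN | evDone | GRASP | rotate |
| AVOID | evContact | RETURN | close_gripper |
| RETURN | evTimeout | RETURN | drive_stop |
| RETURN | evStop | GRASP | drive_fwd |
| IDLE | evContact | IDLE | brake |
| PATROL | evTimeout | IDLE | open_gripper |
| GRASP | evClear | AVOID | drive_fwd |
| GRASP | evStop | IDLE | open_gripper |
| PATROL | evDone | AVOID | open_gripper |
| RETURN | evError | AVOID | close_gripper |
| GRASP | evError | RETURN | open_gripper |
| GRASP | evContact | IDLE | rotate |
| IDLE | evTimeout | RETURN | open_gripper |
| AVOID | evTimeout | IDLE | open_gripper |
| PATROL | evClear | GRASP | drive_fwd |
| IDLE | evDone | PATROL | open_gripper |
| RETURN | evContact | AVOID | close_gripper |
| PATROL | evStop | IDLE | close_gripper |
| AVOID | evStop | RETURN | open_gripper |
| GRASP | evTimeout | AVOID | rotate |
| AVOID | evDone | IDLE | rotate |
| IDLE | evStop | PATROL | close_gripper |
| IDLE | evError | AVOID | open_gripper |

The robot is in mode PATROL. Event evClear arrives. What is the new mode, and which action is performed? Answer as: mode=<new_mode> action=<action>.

mode=GRASP action=drive_fwd

current mode = PATROL; filter table to that mode:
  (PATROL, evContact) → (GRASP, open_gripper)
  (PATROL, evError) → (AVOID, rotate)
  (PATROL, evTimeout) → (IDLE, open_gripper)
  (PATROL, evDone) → (AVOID, open_gripper)
  (PATROL, evClear) → (GRASP, drive_fwd)  ← event matches
  (PATROL, evStop) → (IDLE, close_gripper)
event = evClear selects (GRASP, drive_fwd)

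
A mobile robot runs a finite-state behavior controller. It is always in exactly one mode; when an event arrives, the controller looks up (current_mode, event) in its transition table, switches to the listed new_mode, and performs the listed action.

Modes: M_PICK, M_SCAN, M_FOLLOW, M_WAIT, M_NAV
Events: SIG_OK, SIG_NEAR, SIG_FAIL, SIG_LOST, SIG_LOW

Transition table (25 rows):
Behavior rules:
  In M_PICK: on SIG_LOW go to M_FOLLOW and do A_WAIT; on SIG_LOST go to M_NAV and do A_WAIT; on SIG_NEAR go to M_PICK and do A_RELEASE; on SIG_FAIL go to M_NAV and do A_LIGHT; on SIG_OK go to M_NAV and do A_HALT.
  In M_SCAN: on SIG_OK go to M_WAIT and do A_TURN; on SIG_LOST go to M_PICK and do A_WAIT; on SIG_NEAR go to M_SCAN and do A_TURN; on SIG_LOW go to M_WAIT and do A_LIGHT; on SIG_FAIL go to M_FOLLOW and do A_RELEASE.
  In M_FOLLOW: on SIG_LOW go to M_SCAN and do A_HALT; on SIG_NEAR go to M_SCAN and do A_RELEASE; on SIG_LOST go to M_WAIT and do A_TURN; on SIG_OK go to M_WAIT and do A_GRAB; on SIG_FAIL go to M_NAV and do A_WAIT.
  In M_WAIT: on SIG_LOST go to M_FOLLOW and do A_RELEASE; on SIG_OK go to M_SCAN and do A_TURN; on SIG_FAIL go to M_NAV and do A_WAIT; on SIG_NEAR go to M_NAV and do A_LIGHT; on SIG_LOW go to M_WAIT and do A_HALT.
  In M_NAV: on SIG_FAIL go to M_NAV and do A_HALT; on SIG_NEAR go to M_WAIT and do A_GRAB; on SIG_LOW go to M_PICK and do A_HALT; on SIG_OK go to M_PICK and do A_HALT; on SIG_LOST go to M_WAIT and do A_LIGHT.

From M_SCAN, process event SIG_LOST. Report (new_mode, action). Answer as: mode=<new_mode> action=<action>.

current mode = M_SCAN; filter table to that mode:
  (M_SCAN, SIG_OK) → (M_WAIT, A_TURN)
  (M_SCAN, SIG_LOST) → (M_PICK, A_WAIT)  ← event matches
  (M_SCAN, SIG_NEAR) → (M_SCAN, A_TURN)
  (M_SCAN, SIG_LOW) → (M_WAIT, A_LIGHT)
  (M_SCAN, SIG_FAIL) → (M_FOLLOW, A_RELEASE)
event = SIG_LOST selects (M_PICK, A_WAIT)

mode=M_PICK action=A_WAIT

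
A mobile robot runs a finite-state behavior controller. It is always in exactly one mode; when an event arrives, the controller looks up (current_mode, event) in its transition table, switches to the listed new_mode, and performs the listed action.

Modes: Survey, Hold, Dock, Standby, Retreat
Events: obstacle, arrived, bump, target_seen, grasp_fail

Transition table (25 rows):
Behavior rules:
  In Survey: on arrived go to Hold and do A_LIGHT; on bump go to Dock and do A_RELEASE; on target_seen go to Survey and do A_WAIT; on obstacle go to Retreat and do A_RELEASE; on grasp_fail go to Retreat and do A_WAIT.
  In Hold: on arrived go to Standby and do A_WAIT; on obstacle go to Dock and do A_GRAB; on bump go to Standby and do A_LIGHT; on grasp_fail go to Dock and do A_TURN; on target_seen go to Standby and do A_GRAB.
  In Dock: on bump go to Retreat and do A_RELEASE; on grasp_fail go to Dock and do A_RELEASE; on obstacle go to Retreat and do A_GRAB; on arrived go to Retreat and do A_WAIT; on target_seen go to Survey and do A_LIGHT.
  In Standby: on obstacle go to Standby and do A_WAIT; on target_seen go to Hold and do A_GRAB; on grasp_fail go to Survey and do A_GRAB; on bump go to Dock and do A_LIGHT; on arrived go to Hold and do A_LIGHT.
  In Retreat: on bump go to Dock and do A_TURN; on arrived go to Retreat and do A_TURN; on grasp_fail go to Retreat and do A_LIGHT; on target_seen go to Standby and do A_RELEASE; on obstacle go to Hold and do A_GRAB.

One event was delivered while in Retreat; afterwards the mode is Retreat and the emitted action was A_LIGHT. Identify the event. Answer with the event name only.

try obstacle: (Retreat, obstacle) → (Hold, A_GRAB)
try arrived: (Retreat, arrived) → (Retreat, A_TURN)
try bump: (Retreat, bump) → (Dock, A_TURN)
try target_seen: (Retreat, target_seen) → (Standby, A_RELEASE)
try grasp_fail: (Retreat, grasp_fail) → (Retreat, A_LIGHT)  ← matches

grasp_fail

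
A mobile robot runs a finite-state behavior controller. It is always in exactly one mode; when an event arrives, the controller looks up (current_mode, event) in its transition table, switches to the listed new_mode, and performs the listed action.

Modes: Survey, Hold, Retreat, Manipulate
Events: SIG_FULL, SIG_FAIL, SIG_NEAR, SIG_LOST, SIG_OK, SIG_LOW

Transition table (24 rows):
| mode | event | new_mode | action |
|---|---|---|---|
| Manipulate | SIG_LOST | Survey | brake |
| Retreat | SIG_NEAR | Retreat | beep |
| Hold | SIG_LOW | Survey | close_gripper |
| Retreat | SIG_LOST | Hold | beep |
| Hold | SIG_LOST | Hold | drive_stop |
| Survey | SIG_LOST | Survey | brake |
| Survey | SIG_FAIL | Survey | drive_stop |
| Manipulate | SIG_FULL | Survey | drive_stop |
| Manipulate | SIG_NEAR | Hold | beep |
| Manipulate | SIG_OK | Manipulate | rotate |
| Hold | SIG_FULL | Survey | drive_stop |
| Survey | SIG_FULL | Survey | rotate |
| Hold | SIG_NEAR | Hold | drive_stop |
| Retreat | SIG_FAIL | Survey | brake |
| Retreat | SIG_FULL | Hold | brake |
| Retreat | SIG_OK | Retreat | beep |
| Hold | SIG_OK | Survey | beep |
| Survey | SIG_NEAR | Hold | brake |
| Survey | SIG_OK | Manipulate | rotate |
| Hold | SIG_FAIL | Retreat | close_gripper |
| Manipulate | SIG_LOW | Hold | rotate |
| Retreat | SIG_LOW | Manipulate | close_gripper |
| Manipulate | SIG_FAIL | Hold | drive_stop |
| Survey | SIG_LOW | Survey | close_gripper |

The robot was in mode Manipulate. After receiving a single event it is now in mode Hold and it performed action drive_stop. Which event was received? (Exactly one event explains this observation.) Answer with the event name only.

try SIG_FULL: (Manipulate, SIG_FULL) → (Survey, drive_stop)
try SIG_FAIL: (Manipulate, SIG_FAIL) → (Hold, drive_stop)  ← matches
try SIG_NEAR: (Manipulate, SIG_NEAR) → (Hold, beep)
try SIG_LOST: (Manipulate, SIG_LOST) → (Survey, brake)
try SIG_OK: (Manipulate, SIG_OK) → (Manipulate, rotate)
try SIG_LOW: (Manipulate, SIG_LOW) → (Hold, rotate)

SIG_FAIL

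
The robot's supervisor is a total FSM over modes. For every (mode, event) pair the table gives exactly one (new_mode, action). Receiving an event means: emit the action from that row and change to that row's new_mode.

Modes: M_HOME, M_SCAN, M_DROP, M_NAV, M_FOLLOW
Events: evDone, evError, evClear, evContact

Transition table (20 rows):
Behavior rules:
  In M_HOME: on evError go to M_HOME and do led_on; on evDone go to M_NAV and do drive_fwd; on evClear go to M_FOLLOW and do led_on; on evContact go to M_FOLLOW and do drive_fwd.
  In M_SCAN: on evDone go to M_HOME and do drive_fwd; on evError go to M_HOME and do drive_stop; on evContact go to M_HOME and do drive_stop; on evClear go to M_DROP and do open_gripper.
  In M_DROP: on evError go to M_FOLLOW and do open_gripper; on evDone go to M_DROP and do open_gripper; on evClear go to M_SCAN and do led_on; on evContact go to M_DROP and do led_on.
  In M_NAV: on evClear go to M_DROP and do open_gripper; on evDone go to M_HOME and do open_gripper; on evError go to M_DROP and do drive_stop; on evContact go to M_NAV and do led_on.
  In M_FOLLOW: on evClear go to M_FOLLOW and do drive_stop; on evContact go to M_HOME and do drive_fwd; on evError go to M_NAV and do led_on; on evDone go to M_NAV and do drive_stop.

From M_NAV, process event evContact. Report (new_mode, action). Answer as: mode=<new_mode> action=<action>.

current mode = M_NAV; filter table to that mode:
  (M_NAV, evClear) → (M_DROP, open_gripper)
  (M_NAV, evDone) → (M_HOME, open_gripper)
  (M_NAV, evError) → (M_DROP, drive_stop)
  (M_NAV, evContact) → (M_NAV, led_on)  ← event matches
event = evContact selects (M_NAV, led_on)

mode=M_NAV action=led_on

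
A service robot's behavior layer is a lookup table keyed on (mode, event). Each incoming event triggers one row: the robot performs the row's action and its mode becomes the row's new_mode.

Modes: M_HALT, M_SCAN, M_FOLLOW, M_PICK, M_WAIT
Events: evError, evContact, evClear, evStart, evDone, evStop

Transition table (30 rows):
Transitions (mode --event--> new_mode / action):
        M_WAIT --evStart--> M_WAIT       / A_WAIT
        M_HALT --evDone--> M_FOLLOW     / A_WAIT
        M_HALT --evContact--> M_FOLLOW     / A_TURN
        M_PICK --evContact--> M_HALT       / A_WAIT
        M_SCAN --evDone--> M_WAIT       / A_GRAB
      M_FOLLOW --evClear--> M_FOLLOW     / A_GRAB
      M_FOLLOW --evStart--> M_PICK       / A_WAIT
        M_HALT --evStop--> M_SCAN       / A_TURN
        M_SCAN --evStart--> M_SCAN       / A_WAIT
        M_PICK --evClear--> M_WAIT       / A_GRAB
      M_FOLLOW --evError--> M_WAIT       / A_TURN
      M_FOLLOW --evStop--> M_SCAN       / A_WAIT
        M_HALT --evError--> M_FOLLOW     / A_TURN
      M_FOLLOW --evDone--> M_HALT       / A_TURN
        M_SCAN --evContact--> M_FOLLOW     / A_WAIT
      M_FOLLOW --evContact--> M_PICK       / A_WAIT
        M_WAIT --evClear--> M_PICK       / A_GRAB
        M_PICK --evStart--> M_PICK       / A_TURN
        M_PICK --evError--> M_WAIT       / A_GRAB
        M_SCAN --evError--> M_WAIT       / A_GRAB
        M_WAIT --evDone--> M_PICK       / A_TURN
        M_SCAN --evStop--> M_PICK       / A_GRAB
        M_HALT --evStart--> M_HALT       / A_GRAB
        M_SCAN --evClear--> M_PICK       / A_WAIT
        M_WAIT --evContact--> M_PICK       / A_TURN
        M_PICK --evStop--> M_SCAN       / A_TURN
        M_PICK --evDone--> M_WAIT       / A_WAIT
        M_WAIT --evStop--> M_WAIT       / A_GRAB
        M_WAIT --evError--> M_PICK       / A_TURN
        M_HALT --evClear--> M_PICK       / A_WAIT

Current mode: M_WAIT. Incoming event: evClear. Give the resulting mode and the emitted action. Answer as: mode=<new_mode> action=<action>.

current mode = M_WAIT; filter table to that mode:
  (M_WAIT, evStart) → (M_WAIT, A_WAIT)
  (M_WAIT, evClear) → (M_PICK, A_GRAB)  ← event matches
  (M_WAIT, evDone) → (M_PICK, A_TURN)
  (M_WAIT, evContact) → (M_PICK, A_TURN)
  (M_WAIT, evStop) → (M_WAIT, A_GRAB)
  (M_WAIT, evError) → (M_PICK, A_TURN)
event = evClear selects (M_PICK, A_GRAB)

mode=M_PICK action=A_GRAB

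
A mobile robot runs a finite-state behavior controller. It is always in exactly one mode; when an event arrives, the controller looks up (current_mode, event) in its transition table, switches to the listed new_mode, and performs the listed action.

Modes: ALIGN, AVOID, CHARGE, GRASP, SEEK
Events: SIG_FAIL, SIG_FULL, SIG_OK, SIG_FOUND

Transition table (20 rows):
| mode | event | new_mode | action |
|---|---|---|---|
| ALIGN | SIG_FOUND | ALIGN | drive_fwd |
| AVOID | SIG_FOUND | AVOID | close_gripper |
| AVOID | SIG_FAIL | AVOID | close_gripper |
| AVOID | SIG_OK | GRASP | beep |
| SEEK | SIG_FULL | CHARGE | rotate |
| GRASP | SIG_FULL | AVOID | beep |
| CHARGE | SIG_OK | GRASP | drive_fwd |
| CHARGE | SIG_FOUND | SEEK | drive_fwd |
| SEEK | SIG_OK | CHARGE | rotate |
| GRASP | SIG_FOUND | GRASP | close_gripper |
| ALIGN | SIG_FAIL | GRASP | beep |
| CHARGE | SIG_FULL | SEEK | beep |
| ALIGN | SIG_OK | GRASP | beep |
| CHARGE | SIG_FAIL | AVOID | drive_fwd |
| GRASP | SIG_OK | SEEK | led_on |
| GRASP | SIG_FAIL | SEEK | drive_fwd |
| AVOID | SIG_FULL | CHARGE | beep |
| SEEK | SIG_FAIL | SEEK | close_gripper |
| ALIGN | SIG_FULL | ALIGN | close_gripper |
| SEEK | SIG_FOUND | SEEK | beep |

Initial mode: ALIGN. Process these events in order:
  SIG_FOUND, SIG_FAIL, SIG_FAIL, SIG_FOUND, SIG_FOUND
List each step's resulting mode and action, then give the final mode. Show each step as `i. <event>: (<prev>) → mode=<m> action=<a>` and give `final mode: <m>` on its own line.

final mode: SEEK

1. SIG_FOUND: (ALIGN) → mode=ALIGN action=drive_fwd
2. SIG_FAIL: (ALIGN) → mode=GRASP action=beep
3. SIG_FAIL: (GRASP) → mode=SEEK action=drive_fwd
4. SIG_FOUND: (SEEK) → mode=SEEK action=beep
5. SIG_FOUND: (SEEK) → mode=SEEK action=beep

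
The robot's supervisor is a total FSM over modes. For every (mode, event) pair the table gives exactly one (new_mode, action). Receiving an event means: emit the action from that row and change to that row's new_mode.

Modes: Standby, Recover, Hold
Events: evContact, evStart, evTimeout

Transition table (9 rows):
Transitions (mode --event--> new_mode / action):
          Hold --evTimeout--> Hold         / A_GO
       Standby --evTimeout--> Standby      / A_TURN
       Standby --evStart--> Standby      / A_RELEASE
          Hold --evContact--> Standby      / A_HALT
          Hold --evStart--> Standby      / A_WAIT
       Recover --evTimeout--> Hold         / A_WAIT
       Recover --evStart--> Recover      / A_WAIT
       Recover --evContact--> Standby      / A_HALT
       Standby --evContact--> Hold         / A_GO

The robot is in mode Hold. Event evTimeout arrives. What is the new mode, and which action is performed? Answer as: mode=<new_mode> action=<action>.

mode=Hold action=A_GO

current mode = Hold; filter table to that mode:
  (Hold, evTimeout) → (Hold, A_GO)  ← event matches
  (Hold, evContact) → (Standby, A_HALT)
  (Hold, evStart) → (Standby, A_WAIT)
event = evTimeout selects (Hold, A_GO)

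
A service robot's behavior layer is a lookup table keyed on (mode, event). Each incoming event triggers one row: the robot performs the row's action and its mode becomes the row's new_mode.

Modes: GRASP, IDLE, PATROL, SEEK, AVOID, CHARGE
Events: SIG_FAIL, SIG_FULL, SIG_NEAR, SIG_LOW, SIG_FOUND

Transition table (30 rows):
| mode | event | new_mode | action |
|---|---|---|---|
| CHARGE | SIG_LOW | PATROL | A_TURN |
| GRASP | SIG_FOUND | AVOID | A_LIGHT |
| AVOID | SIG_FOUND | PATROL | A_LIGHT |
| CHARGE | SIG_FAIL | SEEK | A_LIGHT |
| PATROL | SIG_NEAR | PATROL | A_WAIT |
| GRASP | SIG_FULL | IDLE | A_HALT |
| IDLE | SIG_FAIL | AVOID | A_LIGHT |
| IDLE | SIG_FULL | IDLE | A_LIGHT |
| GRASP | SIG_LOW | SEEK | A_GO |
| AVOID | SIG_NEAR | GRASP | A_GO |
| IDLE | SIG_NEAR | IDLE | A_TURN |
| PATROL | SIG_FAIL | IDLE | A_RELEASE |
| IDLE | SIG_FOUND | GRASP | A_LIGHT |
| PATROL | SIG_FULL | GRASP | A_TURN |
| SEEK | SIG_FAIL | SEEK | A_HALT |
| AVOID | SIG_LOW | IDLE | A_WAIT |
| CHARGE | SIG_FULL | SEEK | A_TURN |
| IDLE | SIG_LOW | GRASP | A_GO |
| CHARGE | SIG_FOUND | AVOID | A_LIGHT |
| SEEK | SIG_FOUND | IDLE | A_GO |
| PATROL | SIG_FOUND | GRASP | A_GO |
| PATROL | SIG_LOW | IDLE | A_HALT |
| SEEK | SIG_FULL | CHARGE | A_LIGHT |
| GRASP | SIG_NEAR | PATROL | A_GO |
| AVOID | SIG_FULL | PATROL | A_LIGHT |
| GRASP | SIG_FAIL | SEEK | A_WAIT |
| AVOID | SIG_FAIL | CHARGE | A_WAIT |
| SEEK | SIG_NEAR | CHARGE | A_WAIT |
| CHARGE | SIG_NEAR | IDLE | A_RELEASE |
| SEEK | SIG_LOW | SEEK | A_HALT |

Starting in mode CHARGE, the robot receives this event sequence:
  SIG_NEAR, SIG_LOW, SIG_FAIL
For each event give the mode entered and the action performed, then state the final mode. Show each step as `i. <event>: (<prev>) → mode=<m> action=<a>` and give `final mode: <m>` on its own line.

final mode: SEEK

1. SIG_NEAR: (CHARGE) → mode=IDLE action=A_RELEASE
2. SIG_LOW: (IDLE) → mode=GRASP action=A_GO
3. SIG_FAIL: (GRASP) → mode=SEEK action=A_WAIT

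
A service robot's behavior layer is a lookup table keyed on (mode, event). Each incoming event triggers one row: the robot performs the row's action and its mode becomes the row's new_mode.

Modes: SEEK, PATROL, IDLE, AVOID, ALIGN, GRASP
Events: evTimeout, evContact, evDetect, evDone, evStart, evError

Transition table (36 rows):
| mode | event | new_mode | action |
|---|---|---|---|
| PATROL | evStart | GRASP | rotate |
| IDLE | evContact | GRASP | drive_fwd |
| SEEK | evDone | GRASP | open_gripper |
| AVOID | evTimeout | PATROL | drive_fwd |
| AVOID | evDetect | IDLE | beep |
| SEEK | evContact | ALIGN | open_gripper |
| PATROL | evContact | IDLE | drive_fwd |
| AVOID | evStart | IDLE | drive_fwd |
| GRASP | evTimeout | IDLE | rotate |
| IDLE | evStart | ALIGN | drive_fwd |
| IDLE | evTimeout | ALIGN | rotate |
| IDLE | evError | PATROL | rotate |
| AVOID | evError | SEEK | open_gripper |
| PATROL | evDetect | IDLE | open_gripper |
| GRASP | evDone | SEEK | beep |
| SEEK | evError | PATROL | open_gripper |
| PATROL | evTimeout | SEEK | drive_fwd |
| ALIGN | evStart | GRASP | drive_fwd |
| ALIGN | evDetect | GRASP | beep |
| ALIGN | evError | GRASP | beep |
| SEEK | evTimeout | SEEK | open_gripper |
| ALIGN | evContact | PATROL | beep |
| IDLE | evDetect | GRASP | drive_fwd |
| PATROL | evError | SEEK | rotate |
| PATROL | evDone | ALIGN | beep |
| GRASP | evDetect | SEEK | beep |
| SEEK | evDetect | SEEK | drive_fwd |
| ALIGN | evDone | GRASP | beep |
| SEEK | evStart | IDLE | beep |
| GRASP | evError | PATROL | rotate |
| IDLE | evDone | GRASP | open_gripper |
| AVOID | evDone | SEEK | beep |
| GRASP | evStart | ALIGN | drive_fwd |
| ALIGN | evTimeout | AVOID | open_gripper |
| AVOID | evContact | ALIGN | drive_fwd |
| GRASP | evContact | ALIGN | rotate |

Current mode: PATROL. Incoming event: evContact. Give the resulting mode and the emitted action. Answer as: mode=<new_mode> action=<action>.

mode=IDLE action=drive_fwd

current mode = PATROL; filter table to that mode:
  (PATROL, evStart) → (GRASP, rotate)
  (PATROL, evContact) → (IDLE, drive_fwd)  ← event matches
  (PATROL, evDetect) → (IDLE, open_gripper)
  (PATROL, evTimeout) → (SEEK, drive_fwd)
  (PATROL, evError) → (SEEK, rotate)
  (PATROL, evDone) → (ALIGN, beep)
event = evContact selects (IDLE, drive_fwd)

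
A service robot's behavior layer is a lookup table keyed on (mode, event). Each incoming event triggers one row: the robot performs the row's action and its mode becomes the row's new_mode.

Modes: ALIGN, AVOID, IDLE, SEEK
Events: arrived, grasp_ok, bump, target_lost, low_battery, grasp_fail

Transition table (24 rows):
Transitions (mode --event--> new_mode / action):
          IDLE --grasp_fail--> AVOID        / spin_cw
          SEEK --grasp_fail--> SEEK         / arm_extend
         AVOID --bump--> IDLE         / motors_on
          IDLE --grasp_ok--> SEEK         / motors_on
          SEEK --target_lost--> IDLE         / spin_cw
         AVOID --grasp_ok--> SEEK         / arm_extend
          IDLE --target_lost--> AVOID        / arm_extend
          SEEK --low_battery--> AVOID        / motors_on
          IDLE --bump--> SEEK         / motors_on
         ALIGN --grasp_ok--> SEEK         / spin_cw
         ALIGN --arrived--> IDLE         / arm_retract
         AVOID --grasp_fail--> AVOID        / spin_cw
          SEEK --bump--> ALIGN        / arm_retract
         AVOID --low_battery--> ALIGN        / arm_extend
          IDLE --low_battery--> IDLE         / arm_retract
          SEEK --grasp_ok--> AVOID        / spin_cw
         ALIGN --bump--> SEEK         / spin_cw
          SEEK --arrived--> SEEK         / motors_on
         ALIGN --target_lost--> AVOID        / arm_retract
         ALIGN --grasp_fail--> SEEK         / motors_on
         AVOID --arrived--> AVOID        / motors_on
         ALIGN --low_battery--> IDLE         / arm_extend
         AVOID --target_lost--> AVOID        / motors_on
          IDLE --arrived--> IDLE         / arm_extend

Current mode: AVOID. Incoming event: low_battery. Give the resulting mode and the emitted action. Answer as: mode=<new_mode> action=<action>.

mode=ALIGN action=arm_extend

current mode = AVOID; filter table to that mode:
  (AVOID, bump) → (IDLE, motors_on)
  (AVOID, grasp_ok) → (SEEK, arm_extend)
  (AVOID, grasp_fail) → (AVOID, spin_cw)
  (AVOID, low_battery) → (ALIGN, arm_extend)  ← event matches
  (AVOID, arrived) → (AVOID, motors_on)
  (AVOID, target_lost) → (AVOID, motors_on)
event = low_battery selects (ALIGN, arm_extend)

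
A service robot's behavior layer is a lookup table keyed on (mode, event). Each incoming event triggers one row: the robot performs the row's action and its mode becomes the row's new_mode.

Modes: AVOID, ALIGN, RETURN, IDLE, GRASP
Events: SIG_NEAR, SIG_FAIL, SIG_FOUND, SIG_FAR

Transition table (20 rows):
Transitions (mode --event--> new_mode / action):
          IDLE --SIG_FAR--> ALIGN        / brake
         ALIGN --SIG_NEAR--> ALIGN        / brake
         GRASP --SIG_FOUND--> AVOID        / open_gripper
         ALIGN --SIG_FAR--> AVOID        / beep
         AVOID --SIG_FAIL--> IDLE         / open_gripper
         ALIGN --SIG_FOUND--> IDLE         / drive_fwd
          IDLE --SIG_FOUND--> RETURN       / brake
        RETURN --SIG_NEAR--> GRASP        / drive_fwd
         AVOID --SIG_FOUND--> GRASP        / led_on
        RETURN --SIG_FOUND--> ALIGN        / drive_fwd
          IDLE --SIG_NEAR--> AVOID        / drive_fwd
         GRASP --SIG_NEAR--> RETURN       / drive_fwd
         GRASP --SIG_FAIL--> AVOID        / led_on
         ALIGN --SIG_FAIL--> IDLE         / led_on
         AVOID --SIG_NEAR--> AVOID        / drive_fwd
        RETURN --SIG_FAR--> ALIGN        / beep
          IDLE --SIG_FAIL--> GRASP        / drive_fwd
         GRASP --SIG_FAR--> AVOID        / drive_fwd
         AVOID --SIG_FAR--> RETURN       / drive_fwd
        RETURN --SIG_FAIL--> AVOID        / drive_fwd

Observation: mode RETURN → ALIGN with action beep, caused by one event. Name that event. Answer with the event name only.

SIG_FAR

try SIG_NEAR: (RETURN, SIG_NEAR) → (GRASP, drive_fwd)
try SIG_FAIL: (RETURN, SIG_FAIL) → (AVOID, drive_fwd)
try SIG_FOUND: (RETURN, SIG_FOUND) → (ALIGN, drive_fwd)
try SIG_FAR: (RETURN, SIG_FAR) → (ALIGN, beep)  ← matches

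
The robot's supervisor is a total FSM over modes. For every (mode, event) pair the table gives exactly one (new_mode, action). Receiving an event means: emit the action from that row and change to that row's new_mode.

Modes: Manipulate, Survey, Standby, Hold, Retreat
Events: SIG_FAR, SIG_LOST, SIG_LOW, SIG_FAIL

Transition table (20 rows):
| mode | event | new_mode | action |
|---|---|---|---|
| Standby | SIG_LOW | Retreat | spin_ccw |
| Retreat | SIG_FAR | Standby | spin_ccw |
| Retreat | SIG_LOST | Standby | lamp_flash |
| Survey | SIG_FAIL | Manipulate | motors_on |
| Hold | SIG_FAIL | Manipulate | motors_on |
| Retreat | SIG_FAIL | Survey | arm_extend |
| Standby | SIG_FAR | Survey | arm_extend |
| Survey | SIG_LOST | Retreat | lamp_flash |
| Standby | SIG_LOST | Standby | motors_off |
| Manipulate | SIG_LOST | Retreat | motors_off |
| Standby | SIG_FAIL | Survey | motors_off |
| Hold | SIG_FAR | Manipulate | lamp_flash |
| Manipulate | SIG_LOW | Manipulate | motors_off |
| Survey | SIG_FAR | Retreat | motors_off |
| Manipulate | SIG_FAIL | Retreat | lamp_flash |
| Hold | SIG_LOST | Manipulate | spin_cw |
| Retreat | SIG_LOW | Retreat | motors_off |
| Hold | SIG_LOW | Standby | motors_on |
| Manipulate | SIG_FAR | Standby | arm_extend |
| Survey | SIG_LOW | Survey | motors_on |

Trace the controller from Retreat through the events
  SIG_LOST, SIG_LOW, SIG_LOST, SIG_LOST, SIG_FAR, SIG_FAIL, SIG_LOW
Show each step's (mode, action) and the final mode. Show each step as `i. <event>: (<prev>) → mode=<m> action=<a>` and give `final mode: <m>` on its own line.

1. SIG_LOST: (Retreat) → mode=Standby action=lamp_flash
2. SIG_LOW: (Standby) → mode=Retreat action=spin_ccw
3. SIG_LOST: (Retreat) → mode=Standby action=lamp_flash
4. SIG_LOST: (Standby) → mode=Standby action=motors_off
5. SIG_FAR: (Standby) → mode=Survey action=arm_extend
6. SIG_FAIL: (Survey) → mode=Manipulate action=motors_on
7. SIG_LOW: (Manipulate) → mode=Manipulate action=motors_off

final mode: Manipulate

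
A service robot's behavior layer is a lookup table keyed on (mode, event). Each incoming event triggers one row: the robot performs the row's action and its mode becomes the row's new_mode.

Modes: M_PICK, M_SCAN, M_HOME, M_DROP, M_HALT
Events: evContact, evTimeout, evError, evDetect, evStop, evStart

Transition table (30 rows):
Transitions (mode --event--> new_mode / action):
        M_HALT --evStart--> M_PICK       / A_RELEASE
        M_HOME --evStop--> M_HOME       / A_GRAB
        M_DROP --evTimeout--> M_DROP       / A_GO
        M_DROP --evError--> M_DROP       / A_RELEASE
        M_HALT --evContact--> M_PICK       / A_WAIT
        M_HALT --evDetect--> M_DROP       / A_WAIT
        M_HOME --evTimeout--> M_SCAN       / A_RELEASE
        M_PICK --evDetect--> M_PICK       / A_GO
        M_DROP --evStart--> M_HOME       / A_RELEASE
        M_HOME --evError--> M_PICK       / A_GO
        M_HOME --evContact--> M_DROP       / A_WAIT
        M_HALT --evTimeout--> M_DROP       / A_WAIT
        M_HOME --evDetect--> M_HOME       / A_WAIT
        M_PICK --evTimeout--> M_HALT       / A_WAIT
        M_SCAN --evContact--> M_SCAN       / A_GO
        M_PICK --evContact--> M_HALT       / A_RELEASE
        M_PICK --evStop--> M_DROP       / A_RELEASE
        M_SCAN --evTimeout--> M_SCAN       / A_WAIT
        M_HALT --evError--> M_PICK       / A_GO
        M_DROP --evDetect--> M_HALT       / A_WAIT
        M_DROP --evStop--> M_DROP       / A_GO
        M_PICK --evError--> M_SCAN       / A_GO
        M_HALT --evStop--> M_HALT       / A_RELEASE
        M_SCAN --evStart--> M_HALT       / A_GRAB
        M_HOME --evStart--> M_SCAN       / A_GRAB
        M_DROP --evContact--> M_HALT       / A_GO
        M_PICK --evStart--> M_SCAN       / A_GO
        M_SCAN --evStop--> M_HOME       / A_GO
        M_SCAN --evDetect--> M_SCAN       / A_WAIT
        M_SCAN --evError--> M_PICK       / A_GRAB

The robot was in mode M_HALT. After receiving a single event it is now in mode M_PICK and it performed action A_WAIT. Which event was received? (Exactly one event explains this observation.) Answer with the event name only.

try evContact: (M_HALT, evContact) → (M_PICK, A_WAIT)  ← matches
try evTimeout: (M_HALT, evTimeout) → (M_DROP, A_WAIT)
try evError: (M_HALT, evError) → (M_PICK, A_GO)
try evDetect: (M_HALT, evDetect) → (M_DROP, A_WAIT)
try evStop: (M_HALT, evStop) → (M_HALT, A_RELEASE)
try evStart: (M_HALT, evStart) → (M_PICK, A_RELEASE)

evContact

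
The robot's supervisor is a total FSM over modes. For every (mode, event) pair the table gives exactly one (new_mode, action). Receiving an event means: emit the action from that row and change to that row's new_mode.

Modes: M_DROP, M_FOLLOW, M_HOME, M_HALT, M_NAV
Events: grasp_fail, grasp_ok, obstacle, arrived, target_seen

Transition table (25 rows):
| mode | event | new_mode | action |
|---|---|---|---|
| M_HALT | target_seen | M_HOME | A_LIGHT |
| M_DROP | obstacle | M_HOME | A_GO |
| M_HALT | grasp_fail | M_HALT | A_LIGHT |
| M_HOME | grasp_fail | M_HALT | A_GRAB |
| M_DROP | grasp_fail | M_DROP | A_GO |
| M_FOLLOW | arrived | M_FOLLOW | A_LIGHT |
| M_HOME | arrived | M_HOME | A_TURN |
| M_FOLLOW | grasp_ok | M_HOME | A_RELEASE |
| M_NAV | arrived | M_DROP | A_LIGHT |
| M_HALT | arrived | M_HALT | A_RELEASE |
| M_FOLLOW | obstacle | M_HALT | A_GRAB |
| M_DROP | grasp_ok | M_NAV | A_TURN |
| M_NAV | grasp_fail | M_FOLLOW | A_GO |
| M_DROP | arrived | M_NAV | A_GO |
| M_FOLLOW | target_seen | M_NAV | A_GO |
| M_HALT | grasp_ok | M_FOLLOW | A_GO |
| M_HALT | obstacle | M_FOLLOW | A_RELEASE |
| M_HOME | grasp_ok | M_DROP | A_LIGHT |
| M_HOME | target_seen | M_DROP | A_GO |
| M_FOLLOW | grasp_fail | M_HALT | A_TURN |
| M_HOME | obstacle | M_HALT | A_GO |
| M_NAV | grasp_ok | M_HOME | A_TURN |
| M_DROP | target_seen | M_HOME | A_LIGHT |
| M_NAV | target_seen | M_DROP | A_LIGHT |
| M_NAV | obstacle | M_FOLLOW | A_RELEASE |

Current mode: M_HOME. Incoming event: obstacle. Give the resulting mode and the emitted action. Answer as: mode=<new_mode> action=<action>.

mode=M_HALT action=A_GO

current mode = M_HOME; filter table to that mode:
  (M_HOME, grasp_fail) → (M_HALT, A_GRAB)
  (M_HOME, arrived) → (M_HOME, A_TURN)
  (M_HOME, grasp_ok) → (M_DROP, A_LIGHT)
  (M_HOME, target_seen) → (M_DROP, A_GO)
  (M_HOME, obstacle) → (M_HALT, A_GO)  ← event matches
event = obstacle selects (M_HALT, A_GO)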